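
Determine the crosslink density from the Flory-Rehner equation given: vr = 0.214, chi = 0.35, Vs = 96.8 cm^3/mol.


ln(1 - vr) = ln(1 - 0.214) = -0.2408
Numerator = -((-0.2408) + 0.214 + 0.35 * 0.214^2) = 0.0108
Denominator = 96.8 * (0.214^(1/3) - 0.214/2) = 47.5426
nu = 0.0108 / 47.5426 = 2.2653e-04 mol/cm^3

2.2653e-04 mol/cm^3


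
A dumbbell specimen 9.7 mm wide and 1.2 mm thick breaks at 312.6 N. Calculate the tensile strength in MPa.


Area = width * thickness = 9.7 * 1.2 = 11.64 mm^2
TS = force / area = 312.6 / 11.64 = 26.86 MPa

26.86 MPa


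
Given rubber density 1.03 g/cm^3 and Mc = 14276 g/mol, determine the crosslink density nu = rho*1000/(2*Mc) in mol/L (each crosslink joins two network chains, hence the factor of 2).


nu = rho * 1000 / (2 * Mc)
nu = 1.03 * 1000 / (2 * 14276)
nu = 1030.0 / 28552
nu = 0.0361 mol/L

0.0361 mol/L


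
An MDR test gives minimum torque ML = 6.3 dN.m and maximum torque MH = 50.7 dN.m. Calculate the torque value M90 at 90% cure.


M90 = ML + 0.9 * (MH - ML)
M90 = 6.3 + 0.9 * (50.7 - 6.3)
M90 = 6.3 + 0.9 * 44.4
M90 = 46.26 dN.m

46.26 dN.m


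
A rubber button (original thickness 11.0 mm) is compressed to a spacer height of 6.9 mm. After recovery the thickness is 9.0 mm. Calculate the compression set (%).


CS = (t0 - recovered) / (t0 - ts) * 100
= (11.0 - 9.0) / (11.0 - 6.9) * 100
= 2.0 / 4.1 * 100
= 48.8%

48.8%


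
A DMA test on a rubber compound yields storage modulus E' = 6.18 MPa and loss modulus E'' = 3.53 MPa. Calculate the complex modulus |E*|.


|E*| = sqrt(E'^2 + E''^2)
= sqrt(6.18^2 + 3.53^2)
= sqrt(38.1924 + 12.4609)
= 7.117 MPa

7.117 MPa


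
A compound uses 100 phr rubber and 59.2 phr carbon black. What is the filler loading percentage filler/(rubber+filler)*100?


Filler % = filler / (rubber + filler) * 100
= 59.2 / (100 + 59.2) * 100
= 59.2 / 159.2 * 100
= 37.19%

37.19%


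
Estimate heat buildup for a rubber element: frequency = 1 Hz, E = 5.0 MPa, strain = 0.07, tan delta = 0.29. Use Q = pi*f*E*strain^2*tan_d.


Q = pi * f * E * strain^2 * tan_d
= pi * 1 * 5.0 * 0.07^2 * 0.29
= pi * 1 * 5.0 * 0.0049 * 0.29
= 0.0223

Q = 0.0223


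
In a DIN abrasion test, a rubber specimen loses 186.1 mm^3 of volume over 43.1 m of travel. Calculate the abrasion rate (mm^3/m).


Rate = volume_loss / distance
= 186.1 / 43.1
= 4.318 mm^3/m

4.318 mm^3/m


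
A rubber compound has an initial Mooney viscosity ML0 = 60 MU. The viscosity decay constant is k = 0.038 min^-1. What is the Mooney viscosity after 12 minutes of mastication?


ML = ML0 * exp(-k * t)
ML = 60 * exp(-0.038 * 12)
ML = 60 * 0.6338
ML = 38.03 MU

38.03 MU


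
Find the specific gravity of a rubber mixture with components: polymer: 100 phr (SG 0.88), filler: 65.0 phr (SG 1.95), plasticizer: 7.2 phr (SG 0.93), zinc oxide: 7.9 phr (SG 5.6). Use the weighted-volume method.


Sum of weights = 180.1
Volume contributions:
  polymer: 100/0.88 = 113.6364
  filler: 65.0/1.95 = 33.3333
  plasticizer: 7.2/0.93 = 7.7419
  zinc oxide: 7.9/5.6 = 1.4107
Sum of volumes = 156.1223
SG = 180.1 / 156.1223 = 1.154

SG = 1.154


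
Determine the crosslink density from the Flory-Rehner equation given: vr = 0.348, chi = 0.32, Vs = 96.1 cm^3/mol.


ln(1 - vr) = ln(1 - 0.348) = -0.4277
Numerator = -((-0.4277) + 0.348 + 0.32 * 0.348^2) = 0.0410
Denominator = 96.1 * (0.348^(1/3) - 0.348/2) = 50.8739
nu = 0.0410 / 50.8739 = 8.0508e-04 mol/cm^3

8.0508e-04 mol/cm^3


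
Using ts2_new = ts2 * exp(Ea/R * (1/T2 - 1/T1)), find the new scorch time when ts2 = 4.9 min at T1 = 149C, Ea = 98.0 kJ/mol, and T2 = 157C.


Convert temperatures: T1 = 149 + 273.15 = 422.15 K, T2 = 157 + 273.15 = 430.15 K
ts2_new = 4.9 * exp(98000 / 8.314 * (1/430.15 - 1/422.15))
1/T2 - 1/T1 = -4.4056e-05
ts2_new = 2.92 min

2.92 min


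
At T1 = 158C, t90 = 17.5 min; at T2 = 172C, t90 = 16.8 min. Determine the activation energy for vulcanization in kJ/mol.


T1 = 431.15 K, T2 = 445.15 K
1/T1 - 1/T2 = 7.2945e-05
ln(t1/t2) = ln(17.5/16.8) = 0.0408
Ea = 8.314 * 0.0408 / 7.2945e-05 = 4652.7634 J/mol
Ea = 4.65 kJ/mol

4.65 kJ/mol


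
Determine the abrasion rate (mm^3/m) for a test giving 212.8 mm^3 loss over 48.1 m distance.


Rate = volume_loss / distance
= 212.8 / 48.1
= 4.424 mm^3/m

4.424 mm^3/m


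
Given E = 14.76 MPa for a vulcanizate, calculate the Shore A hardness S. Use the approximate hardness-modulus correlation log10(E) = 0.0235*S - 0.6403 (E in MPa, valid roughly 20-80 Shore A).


log10(E) = 0.0235*S - 0.6403  =>  S = (log10(E) + 0.6403) / 0.0235
log10(14.76) = 1.169086
S = (1.169086 + 0.6403) / 0.0235 = 1.809386 / 0.0235
S = 77.0

Shore A = 77.0


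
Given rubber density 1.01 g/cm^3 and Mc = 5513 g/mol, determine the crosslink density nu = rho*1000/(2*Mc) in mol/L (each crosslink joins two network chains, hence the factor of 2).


nu = rho * 1000 / (2 * Mc)
nu = 1.01 * 1000 / (2 * 5513)
nu = 1010.0 / 11026
nu = 0.0916 mol/L

0.0916 mol/L


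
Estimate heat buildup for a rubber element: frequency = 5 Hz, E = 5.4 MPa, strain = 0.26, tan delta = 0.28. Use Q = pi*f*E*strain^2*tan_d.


Q = pi * f * E * strain^2 * tan_d
= pi * 5 * 5.4 * 0.26^2 * 0.28
= pi * 5 * 5.4 * 0.0676 * 0.28
= 1.6055

Q = 1.6055


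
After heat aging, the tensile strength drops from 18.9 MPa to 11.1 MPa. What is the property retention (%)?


Retention = aged / original * 100
= 11.1 / 18.9 * 100
= 58.7%

58.7%


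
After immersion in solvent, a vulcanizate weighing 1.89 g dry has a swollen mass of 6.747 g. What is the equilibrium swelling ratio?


Q = W_swollen / W_dry
Q = 6.747 / 1.89
Q = 3.57

Q = 3.57


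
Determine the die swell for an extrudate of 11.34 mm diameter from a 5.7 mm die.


Die swell ratio = D_extrudate / D_die
= 11.34 / 5.7
= 1.989

Die swell = 1.989


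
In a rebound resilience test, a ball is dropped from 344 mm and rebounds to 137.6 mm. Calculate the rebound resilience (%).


Resilience = h_rebound / h_drop * 100
= 137.6 / 344 * 100
= 40.0%

40.0%


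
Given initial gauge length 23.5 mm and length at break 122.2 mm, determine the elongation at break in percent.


Elongation = (Lf - L0) / L0 * 100
= (122.2 - 23.5) / 23.5 * 100
= 98.7 / 23.5 * 100
= 420.0%

420.0%


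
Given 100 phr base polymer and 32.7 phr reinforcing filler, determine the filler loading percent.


Filler % = filler / (rubber + filler) * 100
= 32.7 / (100 + 32.7) * 100
= 32.7 / 132.7 * 100
= 24.64%

24.64%


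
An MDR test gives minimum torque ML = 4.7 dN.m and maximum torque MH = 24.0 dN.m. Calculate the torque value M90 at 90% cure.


M90 = ML + 0.9 * (MH - ML)
M90 = 4.7 + 0.9 * (24.0 - 4.7)
M90 = 4.7 + 0.9 * 19.3
M90 = 22.07 dN.m

22.07 dN.m


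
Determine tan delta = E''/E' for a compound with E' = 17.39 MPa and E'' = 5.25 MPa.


tan delta = E'' / E'
= 5.25 / 17.39
= 0.3019

tan delta = 0.3019


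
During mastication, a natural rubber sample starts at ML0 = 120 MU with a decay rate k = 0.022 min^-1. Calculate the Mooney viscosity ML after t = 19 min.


ML = ML0 * exp(-k * t)
ML = 120 * exp(-0.022 * 19)
ML = 120 * 0.6584
ML = 79.0 MU

79.0 MU


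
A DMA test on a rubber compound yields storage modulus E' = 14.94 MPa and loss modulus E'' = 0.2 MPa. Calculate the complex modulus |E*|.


|E*| = sqrt(E'^2 + E''^2)
= sqrt(14.94^2 + 0.2^2)
= sqrt(223.2036 + 0.0400)
= 14.941 MPa

14.941 MPa


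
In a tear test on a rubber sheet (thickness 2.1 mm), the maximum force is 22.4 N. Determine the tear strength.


Tear strength = force / thickness
= 22.4 / 2.1
= 10.67 N/mm

10.67 N/mm


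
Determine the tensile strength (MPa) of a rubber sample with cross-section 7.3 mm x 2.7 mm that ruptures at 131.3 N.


Area = width * thickness = 7.3 * 2.7 = 19.71 mm^2
TS = force / area = 131.3 / 19.71 = 6.66 MPa

6.66 MPa


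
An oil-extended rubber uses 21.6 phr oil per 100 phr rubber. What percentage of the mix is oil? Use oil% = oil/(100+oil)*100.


Oil % = oil / (100 + oil) * 100
= 21.6 / (100 + 21.6) * 100
= 21.6 / 121.6 * 100
= 17.76%

17.76%


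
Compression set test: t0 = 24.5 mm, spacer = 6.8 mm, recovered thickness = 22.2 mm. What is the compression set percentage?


CS = (t0 - recovered) / (t0 - ts) * 100
= (24.5 - 22.2) / (24.5 - 6.8) * 100
= 2.3 / 17.7 * 100
= 13.0%

13.0%


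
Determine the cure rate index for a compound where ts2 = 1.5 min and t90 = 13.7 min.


CRI = 100 / (t90 - ts2)
= 100 / (13.7 - 1.5)
= 100 / 12.2
= 8.2 min^-1

8.2 min^-1


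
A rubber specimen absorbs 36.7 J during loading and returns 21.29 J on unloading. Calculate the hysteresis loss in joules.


Hysteresis loss = loading - unloading
= 36.7 - 21.29
= 15.41 J

15.41 J


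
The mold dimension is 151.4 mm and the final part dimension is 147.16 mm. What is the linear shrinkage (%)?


Shrinkage = (mold - part) / mold * 100
= (151.4 - 147.16) / 151.4 * 100
= 4.24 / 151.4 * 100
= 2.8%

2.8%


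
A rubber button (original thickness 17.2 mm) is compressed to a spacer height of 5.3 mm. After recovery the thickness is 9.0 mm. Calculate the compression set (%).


CS = (t0 - recovered) / (t0 - ts) * 100
= (17.2 - 9.0) / (17.2 - 5.3) * 100
= 8.2 / 11.9 * 100
= 68.9%

68.9%


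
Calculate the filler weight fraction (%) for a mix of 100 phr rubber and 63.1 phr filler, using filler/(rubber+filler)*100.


Filler % = filler / (rubber + filler) * 100
= 63.1 / (100 + 63.1) * 100
= 63.1 / 163.1 * 100
= 38.69%

38.69%


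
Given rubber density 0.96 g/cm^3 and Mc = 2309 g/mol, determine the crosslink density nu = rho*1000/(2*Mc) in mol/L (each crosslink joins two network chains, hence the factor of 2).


nu = rho * 1000 / (2 * Mc)
nu = 0.96 * 1000 / (2 * 2309)
nu = 960.0 / 4618
nu = 0.2079 mol/L

0.2079 mol/L


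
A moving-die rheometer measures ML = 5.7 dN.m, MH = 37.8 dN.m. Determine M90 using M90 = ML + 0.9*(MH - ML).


M90 = ML + 0.9 * (MH - ML)
M90 = 5.7 + 0.9 * (37.8 - 5.7)
M90 = 5.7 + 0.9 * 32.1
M90 = 34.59 dN.m

34.59 dN.m


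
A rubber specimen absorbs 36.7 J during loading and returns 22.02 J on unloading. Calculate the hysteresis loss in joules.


Hysteresis loss = loading - unloading
= 36.7 - 22.02
= 14.68 J

14.68 J


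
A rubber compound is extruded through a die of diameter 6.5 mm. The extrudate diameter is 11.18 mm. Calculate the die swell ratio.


Die swell ratio = D_extrudate / D_die
= 11.18 / 6.5
= 1.72

Die swell = 1.72


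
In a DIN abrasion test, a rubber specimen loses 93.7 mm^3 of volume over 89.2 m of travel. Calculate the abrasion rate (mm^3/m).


Rate = volume_loss / distance
= 93.7 / 89.2
= 1.05 mm^3/m

1.05 mm^3/m


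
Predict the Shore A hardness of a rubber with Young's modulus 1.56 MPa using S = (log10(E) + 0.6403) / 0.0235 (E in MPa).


log10(E) = 0.0235*S - 0.6403  =>  S = (log10(E) + 0.6403) / 0.0235
log10(1.56) = 0.193125
S = (0.193125 + 0.6403) / 0.0235 = 0.833425 / 0.0235
S = 35.5

Shore A = 35.5


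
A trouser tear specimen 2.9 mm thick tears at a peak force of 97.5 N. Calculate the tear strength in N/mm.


Tear strength = force / thickness
= 97.5 / 2.9
= 33.62 N/mm

33.62 N/mm


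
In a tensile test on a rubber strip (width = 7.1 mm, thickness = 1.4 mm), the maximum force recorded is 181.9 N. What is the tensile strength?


Area = width * thickness = 7.1 * 1.4 = 9.94 mm^2
TS = force / area = 181.9 / 9.94 = 18.3 MPa

18.3 MPa


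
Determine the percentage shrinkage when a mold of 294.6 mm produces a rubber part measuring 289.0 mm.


Shrinkage = (mold - part) / mold * 100
= (294.6 - 289.0) / 294.6 * 100
= 5.6 / 294.6 * 100
= 1.9%

1.9%


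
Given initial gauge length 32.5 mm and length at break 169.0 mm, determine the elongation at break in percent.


Elongation = (Lf - L0) / L0 * 100
= (169.0 - 32.5) / 32.5 * 100
= 136.5 / 32.5 * 100
= 420.0%

420.0%


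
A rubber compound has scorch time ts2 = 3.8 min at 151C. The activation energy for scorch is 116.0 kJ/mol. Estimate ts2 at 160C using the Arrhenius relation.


Convert temperatures: T1 = 151 + 273.15 = 424.15 K, T2 = 160 + 273.15 = 433.15 K
ts2_new = 3.8 * exp(116000 / 8.314 * (1/433.15 - 1/424.15))
1/T2 - 1/T1 = -4.8987e-05
ts2_new = 1.92 min

1.92 min


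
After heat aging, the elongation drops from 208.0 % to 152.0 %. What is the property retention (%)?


Retention = aged / original * 100
= 152.0 / 208.0 * 100
= 73.1%

73.1%


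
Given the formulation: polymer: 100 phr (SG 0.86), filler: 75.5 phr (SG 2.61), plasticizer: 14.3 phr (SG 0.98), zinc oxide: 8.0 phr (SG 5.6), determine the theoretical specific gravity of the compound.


Sum of weights = 197.8
Volume contributions:
  polymer: 100/0.86 = 116.2791
  filler: 75.5/2.61 = 28.9272
  plasticizer: 14.3/0.98 = 14.5918
  zinc oxide: 8.0/5.6 = 1.4286
Sum of volumes = 161.2267
SG = 197.8 / 161.2267 = 1.227

SG = 1.227


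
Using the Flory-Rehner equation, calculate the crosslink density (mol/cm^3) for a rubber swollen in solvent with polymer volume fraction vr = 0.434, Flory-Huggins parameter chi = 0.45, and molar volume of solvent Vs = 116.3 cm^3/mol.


ln(1 - vr) = ln(1 - 0.434) = -0.5692
Numerator = -((-0.5692) + 0.434 + 0.45 * 0.434^2) = 0.0504
Denominator = 116.3 * (0.434^(1/3) - 0.434/2) = 62.8157
nu = 0.0504 / 62.8157 = 8.0236e-04 mol/cm^3

8.0236e-04 mol/cm^3


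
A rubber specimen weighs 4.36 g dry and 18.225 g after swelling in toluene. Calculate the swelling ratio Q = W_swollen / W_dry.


Q = W_swollen / W_dry
Q = 18.225 / 4.36
Q = 4.18

Q = 4.18


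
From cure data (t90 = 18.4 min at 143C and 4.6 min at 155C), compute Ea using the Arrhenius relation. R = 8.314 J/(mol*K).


T1 = 416.15 K, T2 = 428.15 K
1/T1 - 1/T2 = 6.7350e-05
ln(t1/t2) = ln(18.4/4.6) = 1.3863
Ea = 8.314 * 1.3863 / 6.7350e-05 = 171131.5477 J/mol
Ea = 171.13 kJ/mol

171.13 kJ/mol


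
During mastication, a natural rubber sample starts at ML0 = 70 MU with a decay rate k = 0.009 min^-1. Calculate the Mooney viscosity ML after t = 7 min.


ML = ML0 * exp(-k * t)
ML = 70 * exp(-0.009 * 7)
ML = 70 * 0.9389
ML = 65.73 MU

65.73 MU


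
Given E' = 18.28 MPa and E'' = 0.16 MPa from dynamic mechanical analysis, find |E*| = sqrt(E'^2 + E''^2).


|E*| = sqrt(E'^2 + E''^2)
= sqrt(18.28^2 + 0.16^2)
= sqrt(334.1584 + 0.0256)
= 18.281 MPa

18.281 MPa


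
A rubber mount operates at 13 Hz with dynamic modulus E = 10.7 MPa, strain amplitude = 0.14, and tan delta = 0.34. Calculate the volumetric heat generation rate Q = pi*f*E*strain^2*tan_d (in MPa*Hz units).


Q = pi * f * E * strain^2 * tan_d
= pi * 13 * 10.7 * 0.14^2 * 0.34
= pi * 13 * 10.7 * 0.0196 * 0.34
= 2.9121

Q = 2.9121


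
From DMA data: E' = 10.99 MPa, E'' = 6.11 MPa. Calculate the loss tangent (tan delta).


tan delta = E'' / E'
= 6.11 / 10.99
= 0.556

tan delta = 0.556


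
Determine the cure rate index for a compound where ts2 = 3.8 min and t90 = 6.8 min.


CRI = 100 / (t90 - ts2)
= 100 / (6.8 - 3.8)
= 100 / 3.0
= 33.33 min^-1

33.33 min^-1


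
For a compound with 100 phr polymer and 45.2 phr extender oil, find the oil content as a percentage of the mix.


Oil % = oil / (100 + oil) * 100
= 45.2 / (100 + 45.2) * 100
= 45.2 / 145.2 * 100
= 31.13%

31.13%


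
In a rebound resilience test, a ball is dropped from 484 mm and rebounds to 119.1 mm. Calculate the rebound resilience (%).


Resilience = h_rebound / h_drop * 100
= 119.1 / 484 * 100
= 24.6%

24.6%


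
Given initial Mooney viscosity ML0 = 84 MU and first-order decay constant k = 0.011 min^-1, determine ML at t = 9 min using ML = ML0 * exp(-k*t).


ML = ML0 * exp(-k * t)
ML = 84 * exp(-0.011 * 9)
ML = 84 * 0.9057
ML = 76.08 MU

76.08 MU


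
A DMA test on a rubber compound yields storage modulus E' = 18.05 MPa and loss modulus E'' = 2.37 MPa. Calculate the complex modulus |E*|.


|E*| = sqrt(E'^2 + E''^2)
= sqrt(18.05^2 + 2.37^2)
= sqrt(325.8025 + 5.6169)
= 18.205 MPa

18.205 MPa


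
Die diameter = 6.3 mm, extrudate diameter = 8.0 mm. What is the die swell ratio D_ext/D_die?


Die swell ratio = D_extrudate / D_die
= 8.0 / 6.3
= 1.27

Die swell = 1.27


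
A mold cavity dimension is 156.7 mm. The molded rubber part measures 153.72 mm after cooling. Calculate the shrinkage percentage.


Shrinkage = (mold - part) / mold * 100
= (156.7 - 153.72) / 156.7 * 100
= 2.98 / 156.7 * 100
= 1.9%

1.9%


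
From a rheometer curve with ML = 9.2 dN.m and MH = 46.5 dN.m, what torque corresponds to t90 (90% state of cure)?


M90 = ML + 0.9 * (MH - ML)
M90 = 9.2 + 0.9 * (46.5 - 9.2)
M90 = 9.2 + 0.9 * 37.3
M90 = 42.77 dN.m

42.77 dN.m


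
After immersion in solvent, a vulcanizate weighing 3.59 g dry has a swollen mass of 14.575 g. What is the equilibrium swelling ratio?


Q = W_swollen / W_dry
Q = 14.575 / 3.59
Q = 4.06

Q = 4.06


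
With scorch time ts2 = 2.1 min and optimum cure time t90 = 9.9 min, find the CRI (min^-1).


CRI = 100 / (t90 - ts2)
= 100 / (9.9 - 2.1)
= 100 / 7.8
= 12.82 min^-1

12.82 min^-1


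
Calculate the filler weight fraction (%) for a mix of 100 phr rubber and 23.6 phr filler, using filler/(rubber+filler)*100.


Filler % = filler / (rubber + filler) * 100
= 23.6 / (100 + 23.6) * 100
= 23.6 / 123.6 * 100
= 19.09%

19.09%


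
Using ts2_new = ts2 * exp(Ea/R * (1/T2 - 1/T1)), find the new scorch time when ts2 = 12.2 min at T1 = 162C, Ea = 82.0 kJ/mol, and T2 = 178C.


Convert temperatures: T1 = 162 + 273.15 = 435.15 K, T2 = 178 + 273.15 = 451.15 K
ts2_new = 12.2 * exp(82000 / 8.314 * (1/451.15 - 1/435.15))
1/T2 - 1/T1 = -8.1500e-05
ts2_new = 5.46 min

5.46 min


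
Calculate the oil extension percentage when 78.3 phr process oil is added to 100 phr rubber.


Oil % = oil / (100 + oil) * 100
= 78.3 / (100 + 78.3) * 100
= 78.3 / 178.3 * 100
= 43.91%

43.91%


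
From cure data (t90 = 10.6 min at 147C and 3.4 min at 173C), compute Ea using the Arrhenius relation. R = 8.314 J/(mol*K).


T1 = 420.15 K, T2 = 446.15 K
1/T1 - 1/T2 = 1.3870e-04
ln(t1/t2) = ln(10.6/3.4) = 1.1371
Ea = 8.314 * 1.1371 / 1.3870e-04 = 68157.3053 J/mol
Ea = 68.16 kJ/mol

68.16 kJ/mol


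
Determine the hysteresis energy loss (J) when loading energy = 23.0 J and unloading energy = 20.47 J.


Hysteresis loss = loading - unloading
= 23.0 - 20.47
= 2.53 J

2.53 J


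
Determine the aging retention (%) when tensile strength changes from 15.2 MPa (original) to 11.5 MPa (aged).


Retention = aged / original * 100
= 11.5 / 15.2 * 100
= 75.7%

75.7%


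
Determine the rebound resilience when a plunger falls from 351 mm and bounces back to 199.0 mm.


Resilience = h_rebound / h_drop * 100
= 199.0 / 351 * 100
= 56.7%

56.7%


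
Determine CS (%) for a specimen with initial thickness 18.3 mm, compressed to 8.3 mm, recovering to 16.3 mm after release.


CS = (t0 - recovered) / (t0 - ts) * 100
= (18.3 - 16.3) / (18.3 - 8.3) * 100
= 2.0 / 10.0 * 100
= 20.0%

20.0%


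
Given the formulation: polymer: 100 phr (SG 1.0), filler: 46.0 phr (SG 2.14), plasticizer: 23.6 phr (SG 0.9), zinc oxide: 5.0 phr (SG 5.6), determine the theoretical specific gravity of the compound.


Sum of weights = 174.6
Volume contributions:
  polymer: 100/1.0 = 100.0000
  filler: 46.0/2.14 = 21.4953
  plasticizer: 23.6/0.9 = 26.2222
  zinc oxide: 5.0/5.6 = 0.8929
Sum of volumes = 148.6104
SG = 174.6 / 148.6104 = 1.175

SG = 1.175


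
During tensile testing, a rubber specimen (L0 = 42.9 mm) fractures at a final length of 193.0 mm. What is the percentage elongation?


Elongation = (Lf - L0) / L0 * 100
= (193.0 - 42.9) / 42.9 * 100
= 150.1 / 42.9 * 100
= 349.9%

349.9%


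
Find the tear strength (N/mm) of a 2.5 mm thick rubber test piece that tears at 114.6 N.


Tear strength = force / thickness
= 114.6 / 2.5
= 45.84 N/mm

45.84 N/mm


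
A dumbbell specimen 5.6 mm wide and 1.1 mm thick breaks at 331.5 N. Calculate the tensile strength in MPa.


Area = width * thickness = 5.6 * 1.1 = 6.16 mm^2
TS = force / area = 331.5 / 6.16 = 53.81 MPa

53.81 MPa


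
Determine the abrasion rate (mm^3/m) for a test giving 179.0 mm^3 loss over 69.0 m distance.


Rate = volume_loss / distance
= 179.0 / 69.0
= 2.594 mm^3/m

2.594 mm^3/m


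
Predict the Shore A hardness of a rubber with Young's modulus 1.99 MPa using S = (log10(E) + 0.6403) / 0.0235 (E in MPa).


log10(E) = 0.0235*S - 0.6403  =>  S = (log10(E) + 0.6403) / 0.0235
log10(1.99) = 0.298853
S = (0.298853 + 0.6403) / 0.0235 = 0.939153 / 0.0235
S = 40.0

Shore A = 40.0


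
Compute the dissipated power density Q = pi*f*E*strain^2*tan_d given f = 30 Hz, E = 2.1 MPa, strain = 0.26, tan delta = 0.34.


Q = pi * f * E * strain^2 * tan_d
= pi * 30 * 2.1 * 0.26^2 * 0.34
= pi * 30 * 2.1 * 0.0676 * 0.34
= 4.5490

Q = 4.5490


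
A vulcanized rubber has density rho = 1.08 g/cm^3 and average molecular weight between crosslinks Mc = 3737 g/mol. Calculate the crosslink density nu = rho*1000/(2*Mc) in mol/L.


nu = rho * 1000 / (2 * Mc)
nu = 1.08 * 1000 / (2 * 3737)
nu = 1080.0 / 7474
nu = 0.1445 mol/L

0.1445 mol/L


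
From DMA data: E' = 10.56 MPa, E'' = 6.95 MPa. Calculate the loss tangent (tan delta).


tan delta = E'' / E'
= 6.95 / 10.56
= 0.6581

tan delta = 0.6581


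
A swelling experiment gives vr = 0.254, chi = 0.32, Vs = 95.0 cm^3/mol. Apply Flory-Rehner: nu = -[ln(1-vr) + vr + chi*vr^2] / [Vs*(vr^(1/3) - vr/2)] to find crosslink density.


ln(1 - vr) = ln(1 - 0.254) = -0.2930
Numerator = -((-0.2930) + 0.254 + 0.32 * 0.254^2) = 0.0184
Denominator = 95.0 * (0.254^(1/3) - 0.254/2) = 48.0987
nu = 0.0184 / 48.0987 = 3.8223e-04 mol/cm^3

3.8223e-04 mol/cm^3


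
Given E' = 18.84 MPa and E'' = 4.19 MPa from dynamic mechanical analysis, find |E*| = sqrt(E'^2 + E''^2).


|E*| = sqrt(E'^2 + E''^2)
= sqrt(18.84^2 + 4.19^2)
= sqrt(354.9456 + 17.5561)
= 19.3 MPa

19.3 MPa


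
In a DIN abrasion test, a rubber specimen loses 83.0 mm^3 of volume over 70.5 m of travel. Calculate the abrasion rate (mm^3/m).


Rate = volume_loss / distance
= 83.0 / 70.5
= 1.177 mm^3/m

1.177 mm^3/m


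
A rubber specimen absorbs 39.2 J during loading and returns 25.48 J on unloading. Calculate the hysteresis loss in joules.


Hysteresis loss = loading - unloading
= 39.2 - 25.48
= 13.72 J

13.72 J


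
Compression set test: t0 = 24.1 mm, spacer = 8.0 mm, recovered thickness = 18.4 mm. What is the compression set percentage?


CS = (t0 - recovered) / (t0 - ts) * 100
= (24.1 - 18.4) / (24.1 - 8.0) * 100
= 5.7 / 16.1 * 100
= 35.4%

35.4%


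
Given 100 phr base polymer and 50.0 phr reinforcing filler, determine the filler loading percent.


Filler % = filler / (rubber + filler) * 100
= 50.0 / (100 + 50.0) * 100
= 50.0 / 150.0 * 100
= 33.33%

33.33%


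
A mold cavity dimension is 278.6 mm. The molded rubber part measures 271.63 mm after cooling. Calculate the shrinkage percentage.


Shrinkage = (mold - part) / mold * 100
= (278.6 - 271.63) / 278.6 * 100
= 6.97 / 278.6 * 100
= 2.5%

2.5%


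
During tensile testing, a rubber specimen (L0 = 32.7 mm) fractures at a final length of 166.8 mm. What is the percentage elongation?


Elongation = (Lf - L0) / L0 * 100
= (166.8 - 32.7) / 32.7 * 100
= 134.1 / 32.7 * 100
= 410.1%

410.1%


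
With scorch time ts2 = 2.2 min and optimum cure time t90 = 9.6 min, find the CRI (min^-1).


CRI = 100 / (t90 - ts2)
= 100 / (9.6 - 2.2)
= 100 / 7.4
= 13.51 min^-1

13.51 min^-1


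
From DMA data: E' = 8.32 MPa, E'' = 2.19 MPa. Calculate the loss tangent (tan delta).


tan delta = E'' / E'
= 2.19 / 8.32
= 0.2632

tan delta = 0.2632


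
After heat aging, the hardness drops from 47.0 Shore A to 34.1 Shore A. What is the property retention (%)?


Retention = aged / original * 100
= 34.1 / 47.0 * 100
= 72.6%

72.6%


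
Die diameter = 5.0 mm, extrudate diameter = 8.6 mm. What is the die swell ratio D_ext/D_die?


Die swell ratio = D_extrudate / D_die
= 8.6 / 5.0
= 1.72

Die swell = 1.72


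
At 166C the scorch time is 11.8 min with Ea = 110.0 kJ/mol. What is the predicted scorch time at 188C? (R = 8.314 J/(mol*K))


Convert temperatures: T1 = 166 + 273.15 = 439.15 K, T2 = 188 + 273.15 = 461.15 K
ts2_new = 11.8 * exp(110000 / 8.314 * (1/461.15 - 1/439.15))
1/T2 - 1/T1 = -1.0863e-04
ts2_new = 2.8 min

2.8 min


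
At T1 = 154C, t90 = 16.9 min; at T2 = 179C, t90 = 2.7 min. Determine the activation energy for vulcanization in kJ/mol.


T1 = 427.15 K, T2 = 452.15 K
1/T1 - 1/T2 = 1.2944e-04
ln(t1/t2) = ln(16.9/2.7) = 1.8341
Ea = 8.314 * 1.8341 / 1.2944e-04 = 117800.4459 J/mol
Ea = 117.8 kJ/mol

117.8 kJ/mol


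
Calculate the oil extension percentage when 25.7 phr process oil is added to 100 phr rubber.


Oil % = oil / (100 + oil) * 100
= 25.7 / (100 + 25.7) * 100
= 25.7 / 125.7 * 100
= 20.45%

20.45%


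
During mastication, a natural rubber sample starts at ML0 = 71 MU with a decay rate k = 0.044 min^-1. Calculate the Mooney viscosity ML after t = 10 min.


ML = ML0 * exp(-k * t)
ML = 71 * exp(-0.044 * 10)
ML = 71 * 0.6440
ML = 45.73 MU

45.73 MU


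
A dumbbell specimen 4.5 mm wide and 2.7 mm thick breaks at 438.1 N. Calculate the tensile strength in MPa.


Area = width * thickness = 4.5 * 2.7 = 12.15 mm^2
TS = force / area = 438.1 / 12.15 = 36.06 MPa

36.06 MPa


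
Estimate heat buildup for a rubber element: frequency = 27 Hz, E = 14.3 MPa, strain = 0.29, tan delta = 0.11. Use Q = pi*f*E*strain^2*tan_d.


Q = pi * f * E * strain^2 * tan_d
= pi * 27 * 14.3 * 0.29^2 * 0.11
= pi * 27 * 14.3 * 0.0841 * 0.11
= 11.2212

Q = 11.2212


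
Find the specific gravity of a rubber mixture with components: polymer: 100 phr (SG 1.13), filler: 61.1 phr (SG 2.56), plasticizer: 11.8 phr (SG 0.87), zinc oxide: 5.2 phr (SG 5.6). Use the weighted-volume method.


Sum of weights = 178.1
Volume contributions:
  polymer: 100/1.13 = 88.4956
  filler: 61.1/2.56 = 23.8672
  plasticizer: 11.8/0.87 = 13.5632
  zinc oxide: 5.2/5.6 = 0.9286
Sum of volumes = 126.8546
SG = 178.1 / 126.8546 = 1.404

SG = 1.404


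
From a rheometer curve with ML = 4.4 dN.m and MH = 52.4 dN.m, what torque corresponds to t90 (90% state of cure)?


M90 = ML + 0.9 * (MH - ML)
M90 = 4.4 + 0.9 * (52.4 - 4.4)
M90 = 4.4 + 0.9 * 48.0
M90 = 47.6 dN.m

47.6 dN.m


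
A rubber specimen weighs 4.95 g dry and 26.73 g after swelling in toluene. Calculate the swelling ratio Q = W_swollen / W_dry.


Q = W_swollen / W_dry
Q = 26.73 / 4.95
Q = 5.4

Q = 5.4


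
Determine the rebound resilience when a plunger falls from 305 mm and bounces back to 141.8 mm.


Resilience = h_rebound / h_drop * 100
= 141.8 / 305 * 100
= 46.5%

46.5%


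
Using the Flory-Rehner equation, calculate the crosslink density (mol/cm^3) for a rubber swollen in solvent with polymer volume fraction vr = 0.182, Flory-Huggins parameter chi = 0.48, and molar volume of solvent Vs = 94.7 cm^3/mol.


ln(1 - vr) = ln(1 - 0.182) = -0.2009
Numerator = -((-0.2009) + 0.182 + 0.48 * 0.182^2) = 0.0030
Denominator = 94.7 * (0.182^(1/3) - 0.182/2) = 45.0493
nu = 0.0030 / 45.0493 = 6.6448e-05 mol/cm^3

6.6448e-05 mol/cm^3


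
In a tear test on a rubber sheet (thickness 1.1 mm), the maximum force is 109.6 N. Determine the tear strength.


Tear strength = force / thickness
= 109.6 / 1.1
= 99.64 N/mm

99.64 N/mm


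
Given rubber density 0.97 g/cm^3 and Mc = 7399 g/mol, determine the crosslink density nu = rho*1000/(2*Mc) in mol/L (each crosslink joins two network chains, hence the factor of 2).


nu = rho * 1000 / (2 * Mc)
nu = 0.97 * 1000 / (2 * 7399)
nu = 970.0 / 14798
nu = 0.0655 mol/L

0.0655 mol/L


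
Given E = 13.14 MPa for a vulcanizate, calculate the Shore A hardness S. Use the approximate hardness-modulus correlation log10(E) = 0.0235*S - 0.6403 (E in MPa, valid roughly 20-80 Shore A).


log10(E) = 0.0235*S - 0.6403  =>  S = (log10(E) + 0.6403) / 0.0235
log10(13.14) = 1.118595
S = (1.118595 + 0.6403) / 0.0235 = 1.758895 / 0.0235
S = 74.8

Shore A = 74.8


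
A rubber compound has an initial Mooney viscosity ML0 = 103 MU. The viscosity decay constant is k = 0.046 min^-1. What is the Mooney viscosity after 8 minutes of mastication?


ML = ML0 * exp(-k * t)
ML = 103 * exp(-0.046 * 8)
ML = 103 * 0.6921
ML = 71.29 MU

71.29 MU


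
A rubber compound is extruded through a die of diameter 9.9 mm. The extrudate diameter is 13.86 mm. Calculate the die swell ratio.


Die swell ratio = D_extrudate / D_die
= 13.86 / 9.9
= 1.4

Die swell = 1.4


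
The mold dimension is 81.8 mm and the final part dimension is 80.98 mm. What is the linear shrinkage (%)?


Shrinkage = (mold - part) / mold * 100
= (81.8 - 80.98) / 81.8 * 100
= 0.82 / 81.8 * 100
= 1.0%

1.0%


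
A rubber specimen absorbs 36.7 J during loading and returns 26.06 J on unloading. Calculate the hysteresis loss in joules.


Hysteresis loss = loading - unloading
= 36.7 - 26.06
= 10.64 J

10.64 J


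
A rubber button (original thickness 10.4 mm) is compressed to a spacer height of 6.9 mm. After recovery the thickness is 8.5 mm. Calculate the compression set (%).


CS = (t0 - recovered) / (t0 - ts) * 100
= (10.4 - 8.5) / (10.4 - 6.9) * 100
= 1.9 / 3.5 * 100
= 54.3%

54.3%


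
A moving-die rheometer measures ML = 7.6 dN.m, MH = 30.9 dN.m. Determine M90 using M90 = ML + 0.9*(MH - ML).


M90 = ML + 0.9 * (MH - ML)
M90 = 7.6 + 0.9 * (30.9 - 7.6)
M90 = 7.6 + 0.9 * 23.3
M90 = 28.57 dN.m

28.57 dN.m


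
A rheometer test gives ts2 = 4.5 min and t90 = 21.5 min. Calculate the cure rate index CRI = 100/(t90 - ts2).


CRI = 100 / (t90 - ts2)
= 100 / (21.5 - 4.5)
= 100 / 17.0
= 5.88 min^-1

5.88 min^-1


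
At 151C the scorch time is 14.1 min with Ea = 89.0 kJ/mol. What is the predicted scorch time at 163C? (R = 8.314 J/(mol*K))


Convert temperatures: T1 = 151 + 273.15 = 424.15 K, T2 = 163 + 273.15 = 436.15 K
ts2_new = 14.1 * exp(89000 / 8.314 * (1/436.15 - 1/424.15))
1/T2 - 1/T1 = -6.4867e-05
ts2_new = 7.04 min

7.04 min


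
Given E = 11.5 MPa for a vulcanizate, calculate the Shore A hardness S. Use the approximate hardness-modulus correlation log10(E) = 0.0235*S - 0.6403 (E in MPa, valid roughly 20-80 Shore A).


log10(E) = 0.0235*S - 0.6403  =>  S = (log10(E) + 0.6403) / 0.0235
log10(11.5) = 1.060698
S = (1.060698 + 0.6403) / 0.0235 = 1.700998 / 0.0235
S = 72.4

Shore A = 72.4


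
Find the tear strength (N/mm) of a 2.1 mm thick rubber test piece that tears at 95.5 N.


Tear strength = force / thickness
= 95.5 / 2.1
= 45.48 N/mm

45.48 N/mm


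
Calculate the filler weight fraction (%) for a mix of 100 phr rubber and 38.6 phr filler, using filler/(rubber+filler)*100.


Filler % = filler / (rubber + filler) * 100
= 38.6 / (100 + 38.6) * 100
= 38.6 / 138.6 * 100
= 27.85%

27.85%


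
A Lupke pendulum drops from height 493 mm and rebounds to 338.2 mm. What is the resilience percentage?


Resilience = h_rebound / h_drop * 100
= 338.2 / 493 * 100
= 68.6%

68.6%


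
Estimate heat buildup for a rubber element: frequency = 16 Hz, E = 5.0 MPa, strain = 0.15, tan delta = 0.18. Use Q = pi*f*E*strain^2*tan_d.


Q = pi * f * E * strain^2 * tan_d
= pi * 16 * 5.0 * 0.15^2 * 0.18
= pi * 16 * 5.0 * 0.0225 * 0.18
= 1.0179

Q = 1.0179


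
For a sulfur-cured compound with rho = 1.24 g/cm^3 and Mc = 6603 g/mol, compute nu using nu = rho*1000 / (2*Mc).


nu = rho * 1000 / (2 * Mc)
nu = 1.24 * 1000 / (2 * 6603)
nu = 1240.0 / 13206
nu = 0.0939 mol/L

0.0939 mol/L


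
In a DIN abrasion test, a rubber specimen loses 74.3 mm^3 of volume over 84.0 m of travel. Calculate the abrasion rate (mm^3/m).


Rate = volume_loss / distance
= 74.3 / 84.0
= 0.885 mm^3/m

0.885 mm^3/m


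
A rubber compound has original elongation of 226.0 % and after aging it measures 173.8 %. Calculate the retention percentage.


Retention = aged / original * 100
= 173.8 / 226.0 * 100
= 76.9%

76.9%


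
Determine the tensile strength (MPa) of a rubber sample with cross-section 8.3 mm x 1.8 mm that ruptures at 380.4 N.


Area = width * thickness = 8.3 * 1.8 = 14.94 mm^2
TS = force / area = 380.4 / 14.94 = 25.46 MPa

25.46 MPa


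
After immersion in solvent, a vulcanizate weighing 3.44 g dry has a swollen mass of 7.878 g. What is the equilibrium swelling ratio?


Q = W_swollen / W_dry
Q = 7.878 / 3.44
Q = 2.29

Q = 2.29


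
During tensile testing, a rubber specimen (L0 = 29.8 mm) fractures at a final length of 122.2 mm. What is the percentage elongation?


Elongation = (Lf - L0) / L0 * 100
= (122.2 - 29.8) / 29.8 * 100
= 92.4 / 29.8 * 100
= 310.1%

310.1%


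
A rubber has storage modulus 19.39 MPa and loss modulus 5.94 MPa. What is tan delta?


tan delta = E'' / E'
= 5.94 / 19.39
= 0.3063

tan delta = 0.3063


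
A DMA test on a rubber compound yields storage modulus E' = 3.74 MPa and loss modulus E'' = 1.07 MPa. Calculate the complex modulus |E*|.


|E*| = sqrt(E'^2 + E''^2)
= sqrt(3.74^2 + 1.07^2)
= sqrt(13.9876 + 1.1449)
= 3.89 MPa

3.89 MPa


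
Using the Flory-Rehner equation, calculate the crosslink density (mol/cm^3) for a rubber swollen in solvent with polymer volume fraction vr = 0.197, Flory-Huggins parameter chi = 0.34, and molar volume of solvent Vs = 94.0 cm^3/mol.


ln(1 - vr) = ln(1 - 0.197) = -0.2194
Numerator = -((-0.2194) + 0.197 + 0.34 * 0.197^2) = 0.0092
Denominator = 94.0 * (0.197^(1/3) - 0.197/2) = 45.4363
nu = 0.0092 / 45.4363 = 2.0260e-04 mol/cm^3

2.0260e-04 mol/cm^3


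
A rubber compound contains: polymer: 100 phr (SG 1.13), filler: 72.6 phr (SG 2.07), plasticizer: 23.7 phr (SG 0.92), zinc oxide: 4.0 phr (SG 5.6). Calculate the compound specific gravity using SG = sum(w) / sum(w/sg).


Sum of weights = 200.3
Volume contributions:
  polymer: 100/1.13 = 88.4956
  filler: 72.6/2.07 = 35.0725
  plasticizer: 23.7/0.92 = 25.7609
  zinc oxide: 4.0/5.6 = 0.7143
Sum of volumes = 150.0432
SG = 200.3 / 150.0432 = 1.335

SG = 1.335


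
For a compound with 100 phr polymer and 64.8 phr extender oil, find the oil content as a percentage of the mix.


Oil % = oil / (100 + oil) * 100
= 64.8 / (100 + 64.8) * 100
= 64.8 / 164.8 * 100
= 39.32%

39.32%


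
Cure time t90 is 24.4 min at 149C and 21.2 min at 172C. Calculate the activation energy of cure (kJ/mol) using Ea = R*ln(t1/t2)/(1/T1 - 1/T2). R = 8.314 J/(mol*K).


T1 = 422.15 K, T2 = 445.15 K
1/T1 - 1/T2 = 1.2239e-04
ln(t1/t2) = ln(24.4/21.2) = 0.1406
Ea = 8.314 * 0.1406 / 1.2239e-04 = 9549.5943 J/mol
Ea = 9.55 kJ/mol

9.55 kJ/mol


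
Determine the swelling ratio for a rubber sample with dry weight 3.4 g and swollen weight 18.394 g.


Q = W_swollen / W_dry
Q = 18.394 / 3.4
Q = 5.41

Q = 5.41


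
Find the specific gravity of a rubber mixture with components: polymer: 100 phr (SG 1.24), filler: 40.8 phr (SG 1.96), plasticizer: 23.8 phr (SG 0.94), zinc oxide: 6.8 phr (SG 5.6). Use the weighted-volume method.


Sum of weights = 171.4
Volume contributions:
  polymer: 100/1.24 = 80.6452
  filler: 40.8/1.96 = 20.8163
  plasticizer: 23.8/0.94 = 25.3191
  zinc oxide: 6.8/5.6 = 1.2143
Sum of volumes = 127.9949
SG = 171.4 / 127.9949 = 1.339

SG = 1.339


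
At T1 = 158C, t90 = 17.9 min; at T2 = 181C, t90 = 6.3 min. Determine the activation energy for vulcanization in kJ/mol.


T1 = 431.15 K, T2 = 454.15 K
1/T1 - 1/T2 = 1.1746e-04
ln(t1/t2) = ln(17.9/6.3) = 1.0443
Ea = 8.314 * 1.0443 / 1.1746e-04 = 73911.9782 J/mol
Ea = 73.91 kJ/mol

73.91 kJ/mol


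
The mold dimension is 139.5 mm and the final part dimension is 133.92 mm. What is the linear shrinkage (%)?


Shrinkage = (mold - part) / mold * 100
= (139.5 - 133.92) / 139.5 * 100
= 5.58 / 139.5 * 100
= 4.0%

4.0%


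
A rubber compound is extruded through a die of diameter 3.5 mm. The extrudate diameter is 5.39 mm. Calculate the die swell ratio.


Die swell ratio = D_extrudate / D_die
= 5.39 / 3.5
= 1.54

Die swell = 1.54


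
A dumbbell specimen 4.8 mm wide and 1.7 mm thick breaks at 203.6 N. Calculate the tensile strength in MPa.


Area = width * thickness = 4.8 * 1.7 = 8.16 mm^2
TS = force / area = 203.6 / 8.16 = 24.95 MPa

24.95 MPa


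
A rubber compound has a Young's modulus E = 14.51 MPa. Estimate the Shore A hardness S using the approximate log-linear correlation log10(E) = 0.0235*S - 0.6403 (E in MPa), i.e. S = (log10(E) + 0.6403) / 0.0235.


log10(E) = 0.0235*S - 0.6403  =>  S = (log10(E) + 0.6403) / 0.0235
log10(14.51) = 1.161667
S = (1.161667 + 0.6403) / 0.0235 = 1.801967 / 0.0235
S = 76.7

Shore A = 76.7


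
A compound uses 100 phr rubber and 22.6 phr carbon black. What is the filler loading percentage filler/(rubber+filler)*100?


Filler % = filler / (rubber + filler) * 100
= 22.6 / (100 + 22.6) * 100
= 22.6 / 122.6 * 100
= 18.43%

18.43%


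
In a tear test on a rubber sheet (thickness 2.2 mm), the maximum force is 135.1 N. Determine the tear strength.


Tear strength = force / thickness
= 135.1 / 2.2
= 61.41 N/mm

61.41 N/mm


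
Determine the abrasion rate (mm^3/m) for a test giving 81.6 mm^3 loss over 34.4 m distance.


Rate = volume_loss / distance
= 81.6 / 34.4
= 2.372 mm^3/m

2.372 mm^3/m


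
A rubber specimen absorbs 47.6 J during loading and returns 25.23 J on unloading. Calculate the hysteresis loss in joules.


Hysteresis loss = loading - unloading
= 47.6 - 25.23
= 22.37 J

22.37 J


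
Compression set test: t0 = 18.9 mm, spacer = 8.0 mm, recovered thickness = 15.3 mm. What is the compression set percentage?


CS = (t0 - recovered) / (t0 - ts) * 100
= (18.9 - 15.3) / (18.9 - 8.0) * 100
= 3.6 / 10.9 * 100
= 33.0%

33.0%


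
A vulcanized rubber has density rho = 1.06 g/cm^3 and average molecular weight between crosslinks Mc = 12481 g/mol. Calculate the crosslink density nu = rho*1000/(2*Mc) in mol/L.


nu = rho * 1000 / (2 * Mc)
nu = 1.06 * 1000 / (2 * 12481)
nu = 1060.0 / 24962
nu = 0.0425 mol/L

0.0425 mol/L


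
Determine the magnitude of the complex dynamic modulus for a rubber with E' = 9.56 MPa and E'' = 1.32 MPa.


|E*| = sqrt(E'^2 + E''^2)
= sqrt(9.56^2 + 1.32^2)
= sqrt(91.3936 + 1.7424)
= 9.651 MPa

9.651 MPa


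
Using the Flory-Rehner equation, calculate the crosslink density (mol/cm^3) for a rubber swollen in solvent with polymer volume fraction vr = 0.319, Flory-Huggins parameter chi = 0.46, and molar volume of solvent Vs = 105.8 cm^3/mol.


ln(1 - vr) = ln(1 - 0.319) = -0.3842
Numerator = -((-0.3842) + 0.319 + 0.46 * 0.319^2) = 0.0184
Denominator = 105.8 * (0.319^(1/3) - 0.319/2) = 55.4156
nu = 0.0184 / 55.4156 = 3.3173e-04 mol/cm^3

3.3173e-04 mol/cm^3


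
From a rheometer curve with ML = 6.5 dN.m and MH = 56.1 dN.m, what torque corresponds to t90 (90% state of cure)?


M90 = ML + 0.9 * (MH - ML)
M90 = 6.5 + 0.9 * (56.1 - 6.5)
M90 = 6.5 + 0.9 * 49.6
M90 = 51.14 dN.m

51.14 dN.m


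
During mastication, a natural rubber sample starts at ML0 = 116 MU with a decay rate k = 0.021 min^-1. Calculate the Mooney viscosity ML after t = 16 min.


ML = ML0 * exp(-k * t)
ML = 116 * exp(-0.021 * 16)
ML = 116 * 0.7146
ML = 82.9 MU

82.9 MU


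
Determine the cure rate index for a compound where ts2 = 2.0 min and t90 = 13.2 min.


CRI = 100 / (t90 - ts2)
= 100 / (13.2 - 2.0)
= 100 / 11.2
= 8.93 min^-1

8.93 min^-1


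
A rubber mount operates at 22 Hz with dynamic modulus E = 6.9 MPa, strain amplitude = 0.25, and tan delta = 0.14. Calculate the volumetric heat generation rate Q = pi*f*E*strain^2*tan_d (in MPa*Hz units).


Q = pi * f * E * strain^2 * tan_d
= pi * 22 * 6.9 * 0.25^2 * 0.14
= pi * 22 * 6.9 * 0.0625 * 0.14
= 4.1728

Q = 4.1728


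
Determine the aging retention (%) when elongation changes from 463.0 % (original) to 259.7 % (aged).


Retention = aged / original * 100
= 259.7 / 463.0 * 100
= 56.1%

56.1%


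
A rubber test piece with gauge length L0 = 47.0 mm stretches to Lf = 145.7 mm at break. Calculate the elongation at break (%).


Elongation = (Lf - L0) / L0 * 100
= (145.7 - 47.0) / 47.0 * 100
= 98.7 / 47.0 * 100
= 210.0%

210.0%
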